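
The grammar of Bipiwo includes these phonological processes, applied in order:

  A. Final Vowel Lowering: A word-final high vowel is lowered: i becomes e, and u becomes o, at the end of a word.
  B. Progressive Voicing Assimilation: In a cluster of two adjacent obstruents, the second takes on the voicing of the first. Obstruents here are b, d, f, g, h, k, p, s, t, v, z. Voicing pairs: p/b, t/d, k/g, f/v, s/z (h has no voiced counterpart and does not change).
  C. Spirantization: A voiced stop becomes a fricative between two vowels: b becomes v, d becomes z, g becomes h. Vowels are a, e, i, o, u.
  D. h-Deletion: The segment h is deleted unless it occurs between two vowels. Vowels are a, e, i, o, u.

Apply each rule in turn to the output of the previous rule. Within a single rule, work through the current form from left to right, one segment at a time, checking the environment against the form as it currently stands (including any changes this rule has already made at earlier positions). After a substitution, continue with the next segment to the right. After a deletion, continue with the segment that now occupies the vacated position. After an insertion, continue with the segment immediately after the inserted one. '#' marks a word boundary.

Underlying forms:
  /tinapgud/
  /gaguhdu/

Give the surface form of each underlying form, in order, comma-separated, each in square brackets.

/tinapgud/:
  A Final Vowel Lowering: no change — [tinapgud]
  B Progressive Voicing Assimilation: [tinapgud] → [tinapkud]
  C Spirantization: no change — [tinapkud]
  D h-Deletion: no change — [tinapkud]
/gaguhdu/:
  A Final Vowel Lowering: [gaguhdu] → [gaguhdo]
  B Progressive Voicing Assimilation: [gaguhdo] → [gaguhto]
  C Spirantization: [gaguhto] → [gahuhto]
  D h-Deletion: [gahuhto] → [gahuto]

[tinapkud], [gahuto]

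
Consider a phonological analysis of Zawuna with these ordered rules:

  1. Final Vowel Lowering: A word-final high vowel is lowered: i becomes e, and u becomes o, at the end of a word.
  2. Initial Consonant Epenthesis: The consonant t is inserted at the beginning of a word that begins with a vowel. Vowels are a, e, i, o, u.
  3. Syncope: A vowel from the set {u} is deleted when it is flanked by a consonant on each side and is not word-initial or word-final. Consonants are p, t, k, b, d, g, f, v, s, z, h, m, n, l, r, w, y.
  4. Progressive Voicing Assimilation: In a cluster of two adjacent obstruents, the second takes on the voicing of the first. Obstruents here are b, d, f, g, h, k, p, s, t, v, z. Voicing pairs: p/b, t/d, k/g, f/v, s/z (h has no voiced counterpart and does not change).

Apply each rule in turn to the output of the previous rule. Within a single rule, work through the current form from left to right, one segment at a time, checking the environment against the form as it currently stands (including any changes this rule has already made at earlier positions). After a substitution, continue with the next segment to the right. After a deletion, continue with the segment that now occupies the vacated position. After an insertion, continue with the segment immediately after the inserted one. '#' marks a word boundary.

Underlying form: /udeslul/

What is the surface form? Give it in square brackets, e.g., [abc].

[ttesll]

1 Final Vowel Lowering: no change — [udeslul]
2 Initial Consonant Epenthesis: [udeslul] → [tudeslul]
3 Syncope: [tudeslul] → [tdesll]
4 Progressive Voicing Assimilation: [tdesll] → [ttesll]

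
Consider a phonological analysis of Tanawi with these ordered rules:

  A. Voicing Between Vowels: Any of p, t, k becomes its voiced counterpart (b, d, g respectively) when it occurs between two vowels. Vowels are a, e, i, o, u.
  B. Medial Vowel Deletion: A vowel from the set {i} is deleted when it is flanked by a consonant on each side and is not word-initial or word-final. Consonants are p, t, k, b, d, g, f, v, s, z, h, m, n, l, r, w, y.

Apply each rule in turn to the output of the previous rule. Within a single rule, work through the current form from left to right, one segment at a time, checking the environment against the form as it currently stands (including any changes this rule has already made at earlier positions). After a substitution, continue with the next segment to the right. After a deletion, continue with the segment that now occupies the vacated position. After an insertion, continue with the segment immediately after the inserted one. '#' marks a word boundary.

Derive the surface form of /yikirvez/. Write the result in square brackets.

A Voicing Between Vowels: [yikirvez] → [yigirvez]
B Medial Vowel Deletion: [yigirvez] → [ygrvez]

[ygrvez]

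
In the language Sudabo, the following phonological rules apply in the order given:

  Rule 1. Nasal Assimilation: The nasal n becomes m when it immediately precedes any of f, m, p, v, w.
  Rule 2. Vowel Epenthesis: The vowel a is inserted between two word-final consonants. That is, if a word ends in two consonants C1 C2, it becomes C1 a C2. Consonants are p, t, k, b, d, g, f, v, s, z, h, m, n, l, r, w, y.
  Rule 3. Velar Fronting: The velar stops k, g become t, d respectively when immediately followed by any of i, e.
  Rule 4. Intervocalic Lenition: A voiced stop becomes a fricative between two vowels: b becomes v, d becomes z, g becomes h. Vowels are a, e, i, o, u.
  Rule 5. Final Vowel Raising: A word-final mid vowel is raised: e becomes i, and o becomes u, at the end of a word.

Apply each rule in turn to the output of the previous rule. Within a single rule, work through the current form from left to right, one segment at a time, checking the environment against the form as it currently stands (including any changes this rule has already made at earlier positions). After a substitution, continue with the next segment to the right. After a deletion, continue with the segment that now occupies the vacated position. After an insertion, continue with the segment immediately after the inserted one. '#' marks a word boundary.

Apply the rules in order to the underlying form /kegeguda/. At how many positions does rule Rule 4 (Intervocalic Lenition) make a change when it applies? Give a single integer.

3

Rule 1 Nasal Assimilation: no change — [kegeguda]
Rule 2 Vowel Epenthesis: no change — [kegeguda]
Rule 3 Velar Fronting: [kegeguda] → [tedeguda]
Rule 4 Intervocalic Lenition: [tedeguda] → [tezehuza]
Rule 5 Final Vowel Raising: no change — [tezehuza]
Rule Rule 4 changed 3 position(s).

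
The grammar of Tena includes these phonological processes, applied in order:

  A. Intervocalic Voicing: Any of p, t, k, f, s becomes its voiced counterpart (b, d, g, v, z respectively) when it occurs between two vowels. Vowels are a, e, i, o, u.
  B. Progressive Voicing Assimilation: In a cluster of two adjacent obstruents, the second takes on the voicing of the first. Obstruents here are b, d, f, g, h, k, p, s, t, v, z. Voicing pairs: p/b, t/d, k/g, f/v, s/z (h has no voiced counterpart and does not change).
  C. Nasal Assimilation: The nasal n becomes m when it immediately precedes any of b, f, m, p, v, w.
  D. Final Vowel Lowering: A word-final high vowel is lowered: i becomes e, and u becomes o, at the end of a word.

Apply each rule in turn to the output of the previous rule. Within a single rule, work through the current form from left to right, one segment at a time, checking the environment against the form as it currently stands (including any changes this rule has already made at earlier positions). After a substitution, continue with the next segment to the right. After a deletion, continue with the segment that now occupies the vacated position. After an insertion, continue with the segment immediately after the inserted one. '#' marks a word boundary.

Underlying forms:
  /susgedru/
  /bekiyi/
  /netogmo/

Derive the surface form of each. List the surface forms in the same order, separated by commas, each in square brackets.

/susgedru/:
  A Intervocalic Voicing: no change — [susgedru]
  B Progressive Voicing Assimilation: [susgedru] → [suskedru]
  C Nasal Assimilation: no change — [suskedru]
  D Final Vowel Lowering: [suskedru] → [suskedro]
/bekiyi/:
  A Intervocalic Voicing: [bekiyi] → [begiyi]
  B Progressive Voicing Assimilation: no change — [begiyi]
  C Nasal Assimilation: no change — [begiyi]
  D Final Vowel Lowering: [begiyi] → [begiye]
/netogmo/:
  A Intervocalic Voicing: [netogmo] → [nedogmo]
  B Progressive Voicing Assimilation: no change — [nedogmo]
  C Nasal Assimilation: no change — [nedogmo]
  D Final Vowel Lowering: no change — [nedogmo]

[suskedro], [begiye], [nedogmo]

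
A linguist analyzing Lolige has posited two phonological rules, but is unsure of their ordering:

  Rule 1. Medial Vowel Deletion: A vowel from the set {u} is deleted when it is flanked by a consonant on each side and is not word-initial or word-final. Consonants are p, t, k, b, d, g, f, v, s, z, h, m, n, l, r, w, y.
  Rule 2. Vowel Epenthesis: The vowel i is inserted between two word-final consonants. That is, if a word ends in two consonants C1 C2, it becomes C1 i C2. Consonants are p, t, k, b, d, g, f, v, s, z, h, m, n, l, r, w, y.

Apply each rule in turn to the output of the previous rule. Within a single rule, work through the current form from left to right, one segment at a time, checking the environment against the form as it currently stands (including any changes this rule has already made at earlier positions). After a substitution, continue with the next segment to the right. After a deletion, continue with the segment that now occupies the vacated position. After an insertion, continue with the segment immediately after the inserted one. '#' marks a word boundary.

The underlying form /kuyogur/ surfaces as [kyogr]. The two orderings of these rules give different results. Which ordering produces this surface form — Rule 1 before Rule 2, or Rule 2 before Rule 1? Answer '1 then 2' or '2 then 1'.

2 then 1

Order 1 then 2:
  1 Medial Vowel Deletion: [kuyogur] → [kyogr]
  2 Vowel Epenthesis: [kyogr] → [kyogir]
  result: [kyogir]
Order 2 then 1:
  2 Vowel Epenthesis: no change — [kuyogur]
  1 Medial Vowel Deletion: [kuyogur] → [kyogr]
  result: [kyogr]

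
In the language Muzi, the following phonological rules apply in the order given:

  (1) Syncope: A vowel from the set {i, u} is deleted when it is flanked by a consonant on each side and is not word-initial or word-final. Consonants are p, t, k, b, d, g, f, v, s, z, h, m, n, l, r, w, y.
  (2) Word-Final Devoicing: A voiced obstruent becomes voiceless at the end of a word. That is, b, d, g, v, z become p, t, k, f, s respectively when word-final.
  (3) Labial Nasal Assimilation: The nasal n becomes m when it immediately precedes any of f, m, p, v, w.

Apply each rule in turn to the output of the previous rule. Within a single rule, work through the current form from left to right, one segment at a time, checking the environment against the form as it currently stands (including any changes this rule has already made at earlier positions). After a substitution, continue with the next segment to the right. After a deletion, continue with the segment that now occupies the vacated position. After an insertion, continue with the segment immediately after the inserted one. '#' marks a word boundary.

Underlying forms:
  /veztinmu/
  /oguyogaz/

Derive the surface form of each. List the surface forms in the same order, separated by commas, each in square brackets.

/veztinmu/:
  (1) Syncope: [veztinmu] → [veztnmu]
  (2) Word-Final Devoicing: no change — [veztnmu]
  (3) Labial Nasal Assimilation: [veztnmu] → [veztmmu]
/oguyogaz/:
  (1) Syncope: [oguyogaz] → [ogyogaz]
  (2) Word-Final Devoicing: [ogyogaz] → [ogyogas]
  (3) Labial Nasal Assimilation: no change — [ogyogas]

[veztmmu], [ogyogas]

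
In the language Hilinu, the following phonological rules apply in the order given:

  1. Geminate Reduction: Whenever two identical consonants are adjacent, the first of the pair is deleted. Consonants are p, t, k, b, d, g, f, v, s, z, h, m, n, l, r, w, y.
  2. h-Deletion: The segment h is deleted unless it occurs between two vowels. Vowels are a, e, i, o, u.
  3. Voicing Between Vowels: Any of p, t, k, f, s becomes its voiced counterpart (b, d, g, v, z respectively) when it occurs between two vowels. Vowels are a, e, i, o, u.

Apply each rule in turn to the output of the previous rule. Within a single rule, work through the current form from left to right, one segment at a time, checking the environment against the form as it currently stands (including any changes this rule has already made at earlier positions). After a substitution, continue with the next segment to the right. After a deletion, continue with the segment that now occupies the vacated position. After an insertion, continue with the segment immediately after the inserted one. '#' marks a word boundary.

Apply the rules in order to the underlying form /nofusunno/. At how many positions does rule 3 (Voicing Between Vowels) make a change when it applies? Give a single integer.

1 Geminate Reduction: [nofusunno] → [nofusuno]
2 h-Deletion: no change — [nofusuno]
3 Voicing Between Vowels: [nofusuno] → [novuzuno]
Rule 3 changed 2 position(s).

2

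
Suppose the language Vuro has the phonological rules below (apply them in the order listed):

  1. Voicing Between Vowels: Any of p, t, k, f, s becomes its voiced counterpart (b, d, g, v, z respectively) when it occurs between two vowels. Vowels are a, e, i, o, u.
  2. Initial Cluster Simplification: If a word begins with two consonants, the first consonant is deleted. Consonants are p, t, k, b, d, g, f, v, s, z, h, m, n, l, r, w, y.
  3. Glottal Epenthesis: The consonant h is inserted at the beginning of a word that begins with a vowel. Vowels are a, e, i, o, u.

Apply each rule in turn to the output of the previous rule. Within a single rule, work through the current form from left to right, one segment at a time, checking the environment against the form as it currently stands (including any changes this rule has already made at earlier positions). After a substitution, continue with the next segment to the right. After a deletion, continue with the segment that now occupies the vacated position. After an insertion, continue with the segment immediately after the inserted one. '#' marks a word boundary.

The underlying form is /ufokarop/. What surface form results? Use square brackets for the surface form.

1 Voicing Between Vowels: [ufokarop] → [uvogarop]
2 Initial Cluster Simplification: no change — [uvogarop]
3 Glottal Epenthesis: [uvogarop] → [huvogarop]

[huvogarop]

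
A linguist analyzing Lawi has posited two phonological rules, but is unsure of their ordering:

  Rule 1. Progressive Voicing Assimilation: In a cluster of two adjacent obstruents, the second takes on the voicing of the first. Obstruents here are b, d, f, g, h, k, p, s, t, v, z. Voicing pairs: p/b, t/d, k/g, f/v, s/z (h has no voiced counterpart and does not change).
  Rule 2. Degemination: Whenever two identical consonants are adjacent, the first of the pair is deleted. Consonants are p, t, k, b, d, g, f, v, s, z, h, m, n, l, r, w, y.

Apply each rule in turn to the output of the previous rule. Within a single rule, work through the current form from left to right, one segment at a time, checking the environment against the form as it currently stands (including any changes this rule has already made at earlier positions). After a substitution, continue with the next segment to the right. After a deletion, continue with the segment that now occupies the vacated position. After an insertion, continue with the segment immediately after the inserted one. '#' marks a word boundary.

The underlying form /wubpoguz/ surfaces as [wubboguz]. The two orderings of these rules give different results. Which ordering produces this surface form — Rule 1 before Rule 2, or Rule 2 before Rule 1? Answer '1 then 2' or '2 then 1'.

Order 1 then 2:
  1 Progressive Voicing Assimilation: [wubpoguz] → [wubboguz]
  2 Degemination: [wubboguz] → [wuboguz]
  result: [wuboguz]
Order 2 then 1:
  2 Degemination: no change — [wubpoguz]
  1 Progressive Voicing Assimilation: [wubpoguz] → [wubboguz]
  result: [wubboguz]

2 then 1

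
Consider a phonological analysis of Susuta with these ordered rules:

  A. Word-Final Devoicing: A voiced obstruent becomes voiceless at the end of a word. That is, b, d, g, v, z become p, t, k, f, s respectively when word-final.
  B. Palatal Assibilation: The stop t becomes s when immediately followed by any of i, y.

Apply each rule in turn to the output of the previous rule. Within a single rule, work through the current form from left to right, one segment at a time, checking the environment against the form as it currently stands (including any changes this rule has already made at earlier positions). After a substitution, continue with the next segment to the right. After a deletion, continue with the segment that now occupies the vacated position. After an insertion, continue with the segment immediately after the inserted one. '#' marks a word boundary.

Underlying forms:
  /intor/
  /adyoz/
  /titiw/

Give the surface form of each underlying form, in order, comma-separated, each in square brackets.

/intor/:
  A Word-Final Devoicing: no change — [intor]
  B Palatal Assibilation: no change — [intor]
/adyoz/:
  A Word-Final Devoicing: [adyoz] → [adyos]
  B Palatal Assibilation: no change — [adyos]
/titiw/:
  A Word-Final Devoicing: no change — [titiw]
  B Palatal Assibilation: [titiw] → [sisiw]

[intor], [adyos], [sisiw]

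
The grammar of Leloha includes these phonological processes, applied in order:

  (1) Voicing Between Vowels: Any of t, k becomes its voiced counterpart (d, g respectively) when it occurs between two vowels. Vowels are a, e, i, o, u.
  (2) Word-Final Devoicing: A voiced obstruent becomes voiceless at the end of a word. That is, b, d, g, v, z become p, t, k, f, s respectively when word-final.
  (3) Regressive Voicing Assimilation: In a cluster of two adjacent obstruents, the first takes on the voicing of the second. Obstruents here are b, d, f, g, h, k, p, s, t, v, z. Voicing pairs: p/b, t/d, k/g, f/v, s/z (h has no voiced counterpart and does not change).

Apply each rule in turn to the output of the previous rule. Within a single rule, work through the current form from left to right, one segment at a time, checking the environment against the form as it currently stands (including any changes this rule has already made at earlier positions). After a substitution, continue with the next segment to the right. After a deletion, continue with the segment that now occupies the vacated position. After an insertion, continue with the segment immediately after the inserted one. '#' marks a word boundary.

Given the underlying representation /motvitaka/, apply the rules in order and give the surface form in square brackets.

[modvidaga]

(1) Voicing Between Vowels: [motvitaka] → [motvidaga]
(2) Word-Final Devoicing: no change — [motvidaga]
(3) Regressive Voicing Assimilation: [motvidaga] → [modvidaga]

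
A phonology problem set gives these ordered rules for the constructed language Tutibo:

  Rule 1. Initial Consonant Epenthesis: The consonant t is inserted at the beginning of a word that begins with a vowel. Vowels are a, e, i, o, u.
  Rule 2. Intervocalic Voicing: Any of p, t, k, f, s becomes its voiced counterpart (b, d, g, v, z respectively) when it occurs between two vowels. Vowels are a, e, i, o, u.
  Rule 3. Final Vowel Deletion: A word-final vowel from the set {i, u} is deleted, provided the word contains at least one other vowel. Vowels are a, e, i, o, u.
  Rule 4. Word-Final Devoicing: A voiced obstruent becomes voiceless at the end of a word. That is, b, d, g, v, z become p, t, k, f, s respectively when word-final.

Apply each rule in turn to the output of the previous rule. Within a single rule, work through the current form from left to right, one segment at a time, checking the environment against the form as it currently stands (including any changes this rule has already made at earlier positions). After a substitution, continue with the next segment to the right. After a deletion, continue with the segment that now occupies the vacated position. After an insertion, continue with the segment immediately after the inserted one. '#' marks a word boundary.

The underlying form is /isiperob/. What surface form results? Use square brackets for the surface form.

[tiziberop]

Rule 1 Initial Consonant Epenthesis: [isiperob] → [tisiperob]
Rule 2 Intervocalic Voicing: [tisiperob] → [tiziberob]
Rule 3 Final Vowel Deletion: no change — [tiziberob]
Rule 4 Word-Final Devoicing: [tiziberob] → [tiziberop]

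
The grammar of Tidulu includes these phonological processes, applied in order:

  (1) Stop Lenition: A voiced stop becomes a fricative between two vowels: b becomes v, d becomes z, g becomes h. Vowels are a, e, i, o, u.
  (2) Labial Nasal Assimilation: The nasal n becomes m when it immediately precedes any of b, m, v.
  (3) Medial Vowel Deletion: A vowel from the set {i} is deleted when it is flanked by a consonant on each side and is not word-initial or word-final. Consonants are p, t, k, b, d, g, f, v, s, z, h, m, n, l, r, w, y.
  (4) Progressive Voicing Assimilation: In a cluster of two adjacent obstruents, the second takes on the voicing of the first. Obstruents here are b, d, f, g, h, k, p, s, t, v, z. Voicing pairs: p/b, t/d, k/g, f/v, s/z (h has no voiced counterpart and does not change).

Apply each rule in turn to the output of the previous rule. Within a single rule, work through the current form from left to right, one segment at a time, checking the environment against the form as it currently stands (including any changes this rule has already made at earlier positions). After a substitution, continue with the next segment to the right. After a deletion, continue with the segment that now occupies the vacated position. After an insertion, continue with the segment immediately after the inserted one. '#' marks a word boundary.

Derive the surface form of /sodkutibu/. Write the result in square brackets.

[sodgutfu]

(1) Stop Lenition: [sodkutibu] → [sodkutivu]
(2) Labial Nasal Assimilation: no change — [sodkutivu]
(3) Medial Vowel Deletion: [sodkutivu] → [sodkutvu]
(4) Progressive Voicing Assimilation: [sodkutvu] → [sodgutfu]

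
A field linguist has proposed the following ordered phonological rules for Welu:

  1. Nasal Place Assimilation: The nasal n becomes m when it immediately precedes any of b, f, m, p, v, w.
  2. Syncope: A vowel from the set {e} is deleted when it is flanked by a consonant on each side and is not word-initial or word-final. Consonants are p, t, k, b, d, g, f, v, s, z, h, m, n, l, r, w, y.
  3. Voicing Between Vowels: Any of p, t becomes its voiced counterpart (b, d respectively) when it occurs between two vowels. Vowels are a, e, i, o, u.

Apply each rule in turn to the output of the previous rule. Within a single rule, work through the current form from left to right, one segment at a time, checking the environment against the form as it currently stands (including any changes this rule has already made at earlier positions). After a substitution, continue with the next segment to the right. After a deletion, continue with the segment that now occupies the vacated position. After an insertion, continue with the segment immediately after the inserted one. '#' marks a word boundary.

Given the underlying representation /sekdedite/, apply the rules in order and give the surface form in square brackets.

[skddide]

1 Nasal Place Assimilation: no change — [sekdedite]
2 Syncope: [sekdedite] → [skddite]
3 Voicing Between Vowels: [skddite] → [skddide]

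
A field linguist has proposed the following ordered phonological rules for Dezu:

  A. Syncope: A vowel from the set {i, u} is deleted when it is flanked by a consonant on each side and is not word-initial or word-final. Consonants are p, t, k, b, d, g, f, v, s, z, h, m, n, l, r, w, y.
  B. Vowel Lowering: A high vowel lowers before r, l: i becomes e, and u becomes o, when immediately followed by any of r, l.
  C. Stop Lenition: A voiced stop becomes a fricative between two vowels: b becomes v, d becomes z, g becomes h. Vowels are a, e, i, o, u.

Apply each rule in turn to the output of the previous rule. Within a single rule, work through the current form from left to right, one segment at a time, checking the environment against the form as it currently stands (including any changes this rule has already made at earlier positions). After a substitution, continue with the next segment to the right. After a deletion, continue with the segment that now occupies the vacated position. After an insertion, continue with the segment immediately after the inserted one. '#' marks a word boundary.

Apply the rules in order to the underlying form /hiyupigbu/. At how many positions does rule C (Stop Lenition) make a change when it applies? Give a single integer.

A Syncope: [hiyupigbu] → [hypgbu]
B Vowel Lowering: no change — [hypgbu]
C Stop Lenition: no change — [hypgbu]
Rule C changed 0 position(s).

0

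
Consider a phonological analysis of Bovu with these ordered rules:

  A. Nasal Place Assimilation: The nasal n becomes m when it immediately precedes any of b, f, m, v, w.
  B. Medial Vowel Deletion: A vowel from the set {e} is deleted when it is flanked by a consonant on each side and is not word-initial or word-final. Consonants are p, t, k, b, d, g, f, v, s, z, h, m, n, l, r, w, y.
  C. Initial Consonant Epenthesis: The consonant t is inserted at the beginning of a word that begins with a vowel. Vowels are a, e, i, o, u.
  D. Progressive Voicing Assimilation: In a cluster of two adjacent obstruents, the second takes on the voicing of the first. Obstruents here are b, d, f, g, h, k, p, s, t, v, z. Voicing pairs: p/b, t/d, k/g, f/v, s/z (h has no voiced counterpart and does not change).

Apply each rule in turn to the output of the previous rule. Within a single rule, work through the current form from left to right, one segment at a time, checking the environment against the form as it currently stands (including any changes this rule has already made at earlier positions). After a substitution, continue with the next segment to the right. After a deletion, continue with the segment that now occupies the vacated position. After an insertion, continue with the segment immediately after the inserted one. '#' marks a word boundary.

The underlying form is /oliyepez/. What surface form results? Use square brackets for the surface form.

[toliyps]

A Nasal Place Assimilation: no change — [oliyepez]
B Medial Vowel Deletion: [oliyepez] → [oliypz]
C Initial Consonant Epenthesis: [oliypz] → [toliypz]
D Progressive Voicing Assimilation: [toliypz] → [toliyps]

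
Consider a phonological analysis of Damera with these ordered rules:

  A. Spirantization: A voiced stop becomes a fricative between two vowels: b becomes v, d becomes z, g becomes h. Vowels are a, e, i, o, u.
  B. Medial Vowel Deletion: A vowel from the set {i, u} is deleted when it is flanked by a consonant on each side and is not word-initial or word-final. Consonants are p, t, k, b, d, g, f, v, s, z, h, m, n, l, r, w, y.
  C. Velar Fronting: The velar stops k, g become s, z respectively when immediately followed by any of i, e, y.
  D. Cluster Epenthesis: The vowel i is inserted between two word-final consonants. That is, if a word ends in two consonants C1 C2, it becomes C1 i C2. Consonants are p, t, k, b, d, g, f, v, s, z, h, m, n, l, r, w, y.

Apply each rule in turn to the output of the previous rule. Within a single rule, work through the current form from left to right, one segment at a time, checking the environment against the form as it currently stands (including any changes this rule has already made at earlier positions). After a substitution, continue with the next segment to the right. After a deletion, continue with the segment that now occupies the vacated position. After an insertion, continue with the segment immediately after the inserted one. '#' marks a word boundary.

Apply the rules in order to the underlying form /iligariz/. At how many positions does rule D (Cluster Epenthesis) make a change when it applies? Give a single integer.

A Spirantization: [iligariz] → [ilihariz]
B Medial Vowel Deletion: [ilihariz] → [ilharz]
C Velar Fronting: no change — [ilharz]
D Cluster Epenthesis: [ilharz] → [ilhariz]
Rule D changed 1 position(s).

1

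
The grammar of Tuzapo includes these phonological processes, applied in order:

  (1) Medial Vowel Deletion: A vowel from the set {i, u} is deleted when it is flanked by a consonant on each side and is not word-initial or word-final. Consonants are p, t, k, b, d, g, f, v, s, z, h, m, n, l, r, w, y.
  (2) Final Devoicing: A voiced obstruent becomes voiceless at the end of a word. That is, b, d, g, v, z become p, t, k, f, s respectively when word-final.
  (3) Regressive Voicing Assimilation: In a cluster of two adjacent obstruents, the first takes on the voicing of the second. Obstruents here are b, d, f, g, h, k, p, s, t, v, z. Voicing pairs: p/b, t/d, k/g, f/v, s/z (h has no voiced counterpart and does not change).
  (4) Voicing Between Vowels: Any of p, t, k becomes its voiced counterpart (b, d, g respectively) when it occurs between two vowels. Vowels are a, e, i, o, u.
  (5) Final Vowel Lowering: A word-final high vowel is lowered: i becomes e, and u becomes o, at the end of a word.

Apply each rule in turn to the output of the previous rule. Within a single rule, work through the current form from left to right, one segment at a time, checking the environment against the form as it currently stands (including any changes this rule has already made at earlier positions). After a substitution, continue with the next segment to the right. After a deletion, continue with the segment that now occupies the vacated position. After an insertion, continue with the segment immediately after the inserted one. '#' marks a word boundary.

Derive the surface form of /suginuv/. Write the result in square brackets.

[zgnf]

(1) Medial Vowel Deletion: [suginuv] → [sgnv]
(2) Final Devoicing: [sgnv] → [sgnf]
(3) Regressive Voicing Assimilation: [sgnf] → [zgnf]
(4) Voicing Between Vowels: no change — [zgnf]
(5) Final Vowel Lowering: no change — [zgnf]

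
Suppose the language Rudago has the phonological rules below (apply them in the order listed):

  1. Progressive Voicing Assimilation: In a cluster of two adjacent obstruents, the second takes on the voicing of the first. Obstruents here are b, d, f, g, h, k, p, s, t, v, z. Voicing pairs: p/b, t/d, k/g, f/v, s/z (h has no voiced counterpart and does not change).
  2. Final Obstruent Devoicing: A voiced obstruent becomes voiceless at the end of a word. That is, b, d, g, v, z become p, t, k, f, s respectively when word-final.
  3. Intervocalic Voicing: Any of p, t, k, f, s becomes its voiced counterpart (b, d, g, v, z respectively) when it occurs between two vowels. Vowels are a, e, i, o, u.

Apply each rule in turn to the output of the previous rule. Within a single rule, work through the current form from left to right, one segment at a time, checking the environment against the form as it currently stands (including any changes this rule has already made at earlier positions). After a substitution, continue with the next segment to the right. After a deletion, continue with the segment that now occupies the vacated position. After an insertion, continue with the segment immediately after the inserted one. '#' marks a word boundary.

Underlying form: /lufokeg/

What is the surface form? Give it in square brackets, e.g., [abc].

1 Progressive Voicing Assimilation: no change — [lufokeg]
2 Final Obstruent Devoicing: [lufokeg] → [lufokek]
3 Intervocalic Voicing: [lufokek] → [luvogek]

[luvogek]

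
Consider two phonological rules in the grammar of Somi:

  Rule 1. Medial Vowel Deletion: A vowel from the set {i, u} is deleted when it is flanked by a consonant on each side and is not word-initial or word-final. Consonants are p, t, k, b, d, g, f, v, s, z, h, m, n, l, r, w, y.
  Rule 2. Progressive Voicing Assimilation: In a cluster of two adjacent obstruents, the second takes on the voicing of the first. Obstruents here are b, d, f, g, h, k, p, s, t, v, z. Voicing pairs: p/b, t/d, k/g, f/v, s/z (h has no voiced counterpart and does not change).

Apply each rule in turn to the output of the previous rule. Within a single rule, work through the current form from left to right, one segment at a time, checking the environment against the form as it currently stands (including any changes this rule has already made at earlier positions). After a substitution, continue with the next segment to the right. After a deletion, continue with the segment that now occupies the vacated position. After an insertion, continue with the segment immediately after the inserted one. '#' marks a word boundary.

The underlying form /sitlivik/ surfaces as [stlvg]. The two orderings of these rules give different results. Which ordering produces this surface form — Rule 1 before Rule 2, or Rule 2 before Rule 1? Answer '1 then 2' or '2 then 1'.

Order 1 then 2:
  1 Medial Vowel Deletion: [sitlivik] → [stlvk]
  2 Progressive Voicing Assimilation: [stlvk] → [stlvg]
  result: [stlvg]
Order 2 then 1:
  2 Progressive Voicing Assimilation: no change — [sitlivik]
  1 Medial Vowel Deletion: [sitlivik] → [stlvk]
  result: [stlvk]

1 then 2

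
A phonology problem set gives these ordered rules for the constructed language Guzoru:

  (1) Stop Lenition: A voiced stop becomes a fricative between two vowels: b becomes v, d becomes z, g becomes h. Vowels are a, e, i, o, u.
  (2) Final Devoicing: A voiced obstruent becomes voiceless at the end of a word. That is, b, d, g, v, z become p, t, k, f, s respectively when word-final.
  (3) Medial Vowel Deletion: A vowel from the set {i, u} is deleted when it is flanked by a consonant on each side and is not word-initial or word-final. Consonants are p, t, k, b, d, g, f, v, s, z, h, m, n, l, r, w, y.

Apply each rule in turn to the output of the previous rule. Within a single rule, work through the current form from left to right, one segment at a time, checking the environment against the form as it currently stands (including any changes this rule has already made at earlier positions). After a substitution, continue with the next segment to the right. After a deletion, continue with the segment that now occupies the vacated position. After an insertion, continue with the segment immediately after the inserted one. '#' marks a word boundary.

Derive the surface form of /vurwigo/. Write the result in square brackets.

[vrwho]

(1) Stop Lenition: [vurwigo] → [vurwiho]
(2) Final Devoicing: no change — [vurwiho]
(3) Medial Vowel Deletion: [vurwiho] → [vrwho]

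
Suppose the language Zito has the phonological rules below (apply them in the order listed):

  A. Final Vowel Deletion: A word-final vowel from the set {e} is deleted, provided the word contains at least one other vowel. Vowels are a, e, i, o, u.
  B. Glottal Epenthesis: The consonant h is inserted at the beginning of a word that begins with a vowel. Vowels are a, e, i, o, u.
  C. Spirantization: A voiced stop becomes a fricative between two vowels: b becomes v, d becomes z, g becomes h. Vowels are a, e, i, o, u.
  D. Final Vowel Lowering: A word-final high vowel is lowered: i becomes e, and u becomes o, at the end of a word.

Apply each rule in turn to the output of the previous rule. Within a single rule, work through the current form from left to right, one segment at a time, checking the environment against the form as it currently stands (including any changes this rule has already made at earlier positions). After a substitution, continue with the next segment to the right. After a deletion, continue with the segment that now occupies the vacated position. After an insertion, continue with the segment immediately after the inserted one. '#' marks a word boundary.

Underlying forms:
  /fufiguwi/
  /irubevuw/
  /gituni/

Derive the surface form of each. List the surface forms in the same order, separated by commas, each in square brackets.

/fufiguwi/:
  A Final Vowel Deletion: no change — [fufiguwi]
  B Glottal Epenthesis: no change — [fufiguwi]
  C Spirantization: [fufiguwi] → [fufihuwi]
  D Final Vowel Lowering: [fufihuwi] → [fufihuwe]
/irubevuw/:
  A Final Vowel Deletion: no change — [irubevuw]
  B Glottal Epenthesis: [irubevuw] → [hirubevuw]
  C Spirantization: [hirubevuw] → [hiruvevuw]
  D Final Vowel Lowering: no change — [hiruvevuw]
/gituni/:
  A Final Vowel Deletion: no change — [gituni]
  B Glottal Epenthesis: no change — [gituni]
  C Spirantization: no change — [gituni]
  D Final Vowel Lowering: [gituni] → [gitune]

[fufihuwe], [hiruvevuw], [gitune]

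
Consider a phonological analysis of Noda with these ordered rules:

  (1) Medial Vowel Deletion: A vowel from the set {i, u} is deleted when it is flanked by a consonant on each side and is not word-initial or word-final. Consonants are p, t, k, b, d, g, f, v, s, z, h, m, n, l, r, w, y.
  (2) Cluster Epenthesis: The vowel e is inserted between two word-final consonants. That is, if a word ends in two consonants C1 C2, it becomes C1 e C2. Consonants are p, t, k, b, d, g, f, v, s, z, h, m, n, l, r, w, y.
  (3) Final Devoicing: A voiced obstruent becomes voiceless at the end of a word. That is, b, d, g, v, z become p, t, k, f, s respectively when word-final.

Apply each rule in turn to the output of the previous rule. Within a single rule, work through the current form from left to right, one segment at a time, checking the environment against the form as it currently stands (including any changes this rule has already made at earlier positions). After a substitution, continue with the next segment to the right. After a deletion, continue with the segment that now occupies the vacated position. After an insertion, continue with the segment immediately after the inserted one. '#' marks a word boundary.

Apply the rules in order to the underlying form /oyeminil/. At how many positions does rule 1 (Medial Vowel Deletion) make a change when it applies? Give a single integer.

(1) Medial Vowel Deletion: [oyeminil] → [oyemnl]
(2) Cluster Epenthesis: [oyemnl] → [oyemnel]
(3) Final Devoicing: no change — [oyemnel]
Rule 1 changed 2 position(s).

2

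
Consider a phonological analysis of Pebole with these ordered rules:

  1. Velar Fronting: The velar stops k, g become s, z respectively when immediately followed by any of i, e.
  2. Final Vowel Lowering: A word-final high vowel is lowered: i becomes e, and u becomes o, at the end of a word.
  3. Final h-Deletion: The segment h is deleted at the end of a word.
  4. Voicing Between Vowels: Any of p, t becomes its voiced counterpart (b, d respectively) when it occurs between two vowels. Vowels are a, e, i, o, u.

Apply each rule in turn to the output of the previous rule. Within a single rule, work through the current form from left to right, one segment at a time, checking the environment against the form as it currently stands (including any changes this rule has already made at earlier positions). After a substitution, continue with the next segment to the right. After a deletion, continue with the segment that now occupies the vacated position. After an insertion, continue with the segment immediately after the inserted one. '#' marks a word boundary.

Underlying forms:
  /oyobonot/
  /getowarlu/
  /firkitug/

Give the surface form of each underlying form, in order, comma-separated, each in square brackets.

[oyobonot], [zedowarlo], [firsidug]

/oyobonot/:
  1 Velar Fronting: no change — [oyobonot]
  2 Final Vowel Lowering: no change — [oyobonot]
  3 Final h-Deletion: no change — [oyobonot]
  4 Voicing Between Vowels: no change — [oyobonot]
/getowarlu/:
  1 Velar Fronting: [getowarlu] → [zetowarlu]
  2 Final Vowel Lowering: [zetowarlu] → [zetowarlo]
  3 Final h-Deletion: no change — [zetowarlo]
  4 Voicing Between Vowels: [zetowarlo] → [zedowarlo]
/firkitug/:
  1 Velar Fronting: [firkitug] → [firsitug]
  2 Final Vowel Lowering: no change — [firsitug]
  3 Final h-Deletion: no change — [firsitug]
  4 Voicing Between Vowels: [firsitug] → [firsidug]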